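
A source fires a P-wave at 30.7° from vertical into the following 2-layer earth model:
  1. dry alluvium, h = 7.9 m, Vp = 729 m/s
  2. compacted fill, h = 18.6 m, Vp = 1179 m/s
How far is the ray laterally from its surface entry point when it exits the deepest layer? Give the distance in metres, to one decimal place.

p = sin θ₁/V₁ = sin 30.7°/729 = 7.0033e-04 s/m is conserved through the stack.
Layer 1: θ = 30.70°; offset = 7.9·tan 30.70° = 4.691 m.
Layer 2: sin θ = p·1179 = 0.8257 → θ = 55.66°; offset = 18.6·tan 55.66° = 27.225 m.
Σ offsets = 31.915 m.

31.9 m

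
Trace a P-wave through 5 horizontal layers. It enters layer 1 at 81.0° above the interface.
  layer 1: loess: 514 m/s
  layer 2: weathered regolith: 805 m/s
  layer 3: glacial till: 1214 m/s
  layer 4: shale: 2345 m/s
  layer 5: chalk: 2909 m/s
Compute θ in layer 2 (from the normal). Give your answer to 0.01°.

14.18°

From the normal: θ₁ = 90° − 81.0° = 9.0°.
Ray parameter p = sin 9.0° / 514 = 3.0435e-04 s/m.
sin θ_2 = p·V_2 = 3.0435e-04 × 805 = 0.2450.
θ_2 = 14.18° from the vertical.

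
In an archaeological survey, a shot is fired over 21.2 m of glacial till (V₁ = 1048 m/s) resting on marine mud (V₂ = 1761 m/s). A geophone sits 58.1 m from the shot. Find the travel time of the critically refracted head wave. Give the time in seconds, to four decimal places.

0.0655 s

t = x/V₂ + 2h·√(V₂²−V₁²)/(V₁V₂).
√(V₂²−V₁²) = √(1761²−1048²) = 1415.2 m/s; delay term = 2·21.2·1415.2/(1048·1761) = 0.03251 s.
t = 58.1/1761 + 0.03251 = 0.06551 s.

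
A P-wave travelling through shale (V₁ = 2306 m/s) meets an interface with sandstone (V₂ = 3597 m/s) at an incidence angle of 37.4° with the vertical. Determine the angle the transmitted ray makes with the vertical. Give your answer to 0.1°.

71.3°

Snell's law: sin θ₂ = (V₂/V₁)·sin θ₁ = (3597/2306)·sin 37.4° = 0.9474.
θ₂ = sin⁻¹(0.9474) = 71.34° (from vertical).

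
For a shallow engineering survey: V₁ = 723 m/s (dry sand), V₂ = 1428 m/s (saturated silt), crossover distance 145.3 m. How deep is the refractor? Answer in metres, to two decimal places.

41.59 m

x_cross = 2h·√((V₂+V₁)/(V₂−V₁)) → h = x_cross / (2·√((V₂+V₁)/(V₂−V₁))).
√((V₂+V₁)/(V₂−V₁)) = √((1428+723)/(1428−723)) = 1.7467.
h = 145.3 / (2·1.7467) = 41.59 m.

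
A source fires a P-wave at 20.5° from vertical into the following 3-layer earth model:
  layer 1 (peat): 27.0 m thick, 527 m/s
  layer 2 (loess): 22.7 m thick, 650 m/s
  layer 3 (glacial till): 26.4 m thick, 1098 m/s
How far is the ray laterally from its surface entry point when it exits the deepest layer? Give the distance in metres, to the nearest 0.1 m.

49.1 m

p = sin θ₁/V₁ = sin 20.5°/527 = 6.6453e-04 s/m is conserved through the stack.
Layer 1: θ = 20.50°; offset = 27.0·tan 20.50° = 10.095 m.
Layer 2: sin θ = p·650 = 0.4319 → θ = 25.59°; offset = 22.7·tan 25.59° = 10.872 m.
Layer 3: sin θ = p·1098 = 0.7297 → θ = 46.86°; offset = 26.4·tan 46.86° = 28.170 m.
Total horizontal offset = 49.136 m.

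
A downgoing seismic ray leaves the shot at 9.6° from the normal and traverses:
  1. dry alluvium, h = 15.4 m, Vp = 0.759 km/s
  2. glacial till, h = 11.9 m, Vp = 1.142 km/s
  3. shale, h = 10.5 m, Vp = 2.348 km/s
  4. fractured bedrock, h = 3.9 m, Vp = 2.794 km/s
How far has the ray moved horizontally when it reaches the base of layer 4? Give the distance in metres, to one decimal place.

15.0 m

Apply Snell's law at each interface; in layer i the horizontal offset is hᵢ·tan θᵢ.
Layer 1: θ = 9.60°; offset = 15.4·tan 9.60° = 2.605 m.
Layer 2: sin θ = 1.142·sin 9.6°/0.759 = 0.2509, θ = 14.53°; offset = 11.9·tan 14.53° = 3.085 m.
Layer 3: sin θ = 2.348·sin 9.6°/0.759 = 0.5159, θ = 31.06°; offset = 10.5·tan 31.06° = 6.324 m.
Layer 4: sin θ = 2.794·sin 9.6°/0.759 = 0.6139, θ = 37.87°; offset = 3.9·tan 37.87° = 3.033 m.
Total horizontal offset = 15.046 m.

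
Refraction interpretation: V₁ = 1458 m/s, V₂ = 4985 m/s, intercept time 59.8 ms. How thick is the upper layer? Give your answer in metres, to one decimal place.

45.6 m

h = tᵢ·V₁·V₂ / (2·√(V₂²−V₁²)).
√(V₂²−V₁²) = √(4985² − 1458²) = 4767.0 m/s.
h = 0.0598 s × 1458 × 4985 / (2 × 4767.0) = 45.59 m.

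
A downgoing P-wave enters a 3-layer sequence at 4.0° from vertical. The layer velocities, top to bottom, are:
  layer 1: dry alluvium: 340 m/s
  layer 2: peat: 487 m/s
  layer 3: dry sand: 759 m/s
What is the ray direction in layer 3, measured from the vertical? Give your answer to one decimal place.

9.0°

Ray parameter p = sin 4.0° / 340 = 2.0517e-04 s/m.
sin θ_3 = p·V_3 = 2.0517e-04 × 759 = 0.1557.
θ_3 = 8.96° from the vertical.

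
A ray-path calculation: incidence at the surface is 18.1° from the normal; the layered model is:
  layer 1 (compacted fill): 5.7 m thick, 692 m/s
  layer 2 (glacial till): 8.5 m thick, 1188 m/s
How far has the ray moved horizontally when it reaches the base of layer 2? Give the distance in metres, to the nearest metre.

7 m

Apply Snell's law at each interface; in layer i the horizontal offset is hᵢ·tan θᵢ.
Layer 1: θ = 18.10°; offset = 5.7·tan 18.10° = 1.863 m.
Layer 2: sin θ = 1188·sin 18.1°/692 = 0.5334, θ = 32.23°; offset = 8.5·tan 32.23° = 5.359 m.
Σ offsets = 7.223 m.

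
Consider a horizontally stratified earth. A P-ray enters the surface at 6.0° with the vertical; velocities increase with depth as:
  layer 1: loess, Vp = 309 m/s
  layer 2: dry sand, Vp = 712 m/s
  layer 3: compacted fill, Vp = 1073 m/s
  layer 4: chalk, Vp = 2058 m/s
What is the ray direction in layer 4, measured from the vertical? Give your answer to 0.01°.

Ray parameter p = sin 6.0° / 309 = 3.3828e-04 s/m.
sin θ_4 = p·V_4 = 3.3828e-04 × 2058 = 0.6962.
θ_4 = arcsin 0.6962 = 44.12°.

44.12°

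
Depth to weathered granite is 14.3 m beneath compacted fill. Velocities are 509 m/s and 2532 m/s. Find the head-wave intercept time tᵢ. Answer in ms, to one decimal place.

55.0 ms

tᵢ = 2h·√(V₂²−V₁²)/(V₁V₂).
√(V₂²−V₁²) = √(2532²−509²) = 2480.3 m/s.
tᵢ = 2·14.3·2480.3/(509·2532) = 0.05504 s.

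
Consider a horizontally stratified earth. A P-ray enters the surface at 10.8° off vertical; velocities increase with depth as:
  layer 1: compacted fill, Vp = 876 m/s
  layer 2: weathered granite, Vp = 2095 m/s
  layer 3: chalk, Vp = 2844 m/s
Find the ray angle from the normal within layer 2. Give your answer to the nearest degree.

27°

Snell's law across each interface conserves sin θ / V, so sin θ_2 = V_2·sin θ₁/V₁.
sin θ_2 = 2095 × sin 10.8° / 876 = 0.4481.
θ_2 = arcsin 0.4481 = 26.62°.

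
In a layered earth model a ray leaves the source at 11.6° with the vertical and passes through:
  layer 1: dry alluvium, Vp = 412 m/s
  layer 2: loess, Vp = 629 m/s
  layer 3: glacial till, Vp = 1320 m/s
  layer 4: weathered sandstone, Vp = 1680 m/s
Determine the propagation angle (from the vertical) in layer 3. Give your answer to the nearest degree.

40°

Ray parameter p = sin 11.6° / 412 = 4.8805e-04 s/m.
sin θ_3 = p·V_3 = 4.8805e-04 × 1320 = 0.6442.
θ_3 = 40.11° from the vertical.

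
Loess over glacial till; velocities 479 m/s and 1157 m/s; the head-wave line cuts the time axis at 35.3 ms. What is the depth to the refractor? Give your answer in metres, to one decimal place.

h = tᵢ·V₁·V₂ / (2·√(V₂²−V₁²)).
√(V₂²−V₁²) = √(1157² − 479²) = 1053.2 m/s.
h = 0.0353 s × 479 × 1157 / (2 × 1053.2) = 9.29 m.

9.3 m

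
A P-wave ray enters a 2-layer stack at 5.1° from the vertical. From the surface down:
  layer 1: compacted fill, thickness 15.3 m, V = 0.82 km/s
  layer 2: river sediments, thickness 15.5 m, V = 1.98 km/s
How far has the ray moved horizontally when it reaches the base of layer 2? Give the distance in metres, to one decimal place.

Apply Snell's law at each interface; in layer i the horizontal offset is hᵢ·tan θᵢ.
Layer 1: θ = 5.10°; offset = 15.3·tan 5.10° = 1.365 m.
Layer 2: sin θ = 1.98·sin 5.1°/0.82 = 0.2146, θ = 12.39°; offset = 15.5·tan 12.39° = 3.406 m.
Σ offsets = 4.772 m.

4.8 m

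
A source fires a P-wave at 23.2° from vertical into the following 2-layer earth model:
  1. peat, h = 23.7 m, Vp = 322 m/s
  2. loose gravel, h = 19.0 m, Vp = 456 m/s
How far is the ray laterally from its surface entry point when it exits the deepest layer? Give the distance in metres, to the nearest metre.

Ray parameter p = sin 23.2° / 322 m/s = 1.2234e-03 s/m.
Layer 1: θ = 23.20°; offset = 23.7·tan 23.20° = 10.158 m.
Layer 2: sin θ = p·456 = 0.5579 → θ = 33.91°; offset = 19.0·tan 33.91° = 12.772 m.
Total horizontal offset = 22.930 m.

23 m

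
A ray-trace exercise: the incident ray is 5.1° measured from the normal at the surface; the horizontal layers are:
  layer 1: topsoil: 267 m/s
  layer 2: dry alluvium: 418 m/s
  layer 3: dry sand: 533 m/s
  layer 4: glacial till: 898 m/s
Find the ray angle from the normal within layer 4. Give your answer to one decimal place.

17.4°

Ray parameter p = sin 5.1° / 267 = 3.3294e-04 s/m.
sin θ_4 = p·V_4 = 3.3294e-04 × 898 = 0.2990.
θ_4 = arcsin 0.2990 = 17.40°.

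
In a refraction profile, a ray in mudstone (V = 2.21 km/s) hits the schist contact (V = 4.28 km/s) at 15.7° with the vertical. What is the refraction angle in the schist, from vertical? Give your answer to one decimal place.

31.6°

sin θ₁/V₁ = sin θ₂/V₂ ⇒ sin θ₂ = 4.28·sin 15.7°/2.21 = 4.28·0.2706/2.21 = 0.5241.
θ₂ = sin⁻¹(0.5241) = 31.60° (from vertical).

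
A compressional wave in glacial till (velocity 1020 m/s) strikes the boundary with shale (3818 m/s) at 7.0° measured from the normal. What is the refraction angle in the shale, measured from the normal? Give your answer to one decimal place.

27.1°

sin θ₁/V₁ = sin θ₂/V₂ ⇒ sin θ₂ = 3818·sin 7.0°/1020 = 3818·0.1219/1020 = 0.4562.
θ₂ = arcsin 0.4562 = 27.14° from the normal.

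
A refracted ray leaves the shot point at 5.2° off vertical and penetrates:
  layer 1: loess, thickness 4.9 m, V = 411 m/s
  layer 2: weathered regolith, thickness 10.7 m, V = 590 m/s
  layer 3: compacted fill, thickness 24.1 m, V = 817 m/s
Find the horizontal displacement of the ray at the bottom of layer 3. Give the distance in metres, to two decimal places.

p = sin θ₁/V₁ = sin 5.2°/411 = 2.2052e-04 s/m is conserved through the stack.
Layer 1: θ = 5.20°; offset = 4.9·tan 5.20° = 0.4459 m.
Layer 2: sin θ = p·590 = 0.1301 → θ = 7.48°; offset = 10.7·tan 7.48° = 1.4041 m.
Layer 3: sin θ = p·817 = 0.1802 → θ = 10.38°; offset = 24.1·tan 10.38° = 4.4141 m.
Summing the layer offsets gives 6.2641 m.

6.26 m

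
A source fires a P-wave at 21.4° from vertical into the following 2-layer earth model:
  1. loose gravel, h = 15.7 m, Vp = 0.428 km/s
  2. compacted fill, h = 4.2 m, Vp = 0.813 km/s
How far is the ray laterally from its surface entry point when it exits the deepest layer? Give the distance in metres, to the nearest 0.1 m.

p = sin θ₁/V₁ = sin 21.4°/0.428 = 8.5252e-01 s/km is conserved through the stack.
Layer 1: θ = 21.40°; offset = 15.7·tan 21.40° = 6.153 m.
Layer 2: sin θ = p·0.813 = 0.6931 → θ = 43.88°; offset = 4.2·tan 43.88° = 4.038 m.
Summing the layer offsets gives 10.191 m.

10.2 m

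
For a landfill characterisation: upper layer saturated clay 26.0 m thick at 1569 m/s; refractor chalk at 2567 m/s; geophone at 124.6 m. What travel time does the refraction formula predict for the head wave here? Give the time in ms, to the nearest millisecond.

t = x/V₂ + 2h·√(V₂²−V₁²)/(V₁V₂).
√(V₂²−V₁²) = √(2567²−1569²) = 2031.7 m/s; delay term = 2·26.0·2031.7/(1569·2567) = 0.02623 s.
t = 124.6/2567 + 0.02623 = 0.07477 s.

75 ms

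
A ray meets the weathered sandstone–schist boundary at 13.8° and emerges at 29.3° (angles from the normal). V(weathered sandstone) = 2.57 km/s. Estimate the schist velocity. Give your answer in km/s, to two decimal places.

5.27 km/s

Snell's law: sin 13.8°/V₁ = sin 29.3°/V₂.
V₂ = V₁·sin 29.3°/sin 13.8° = 2.57 × 2.0516 = 5.27 km/s.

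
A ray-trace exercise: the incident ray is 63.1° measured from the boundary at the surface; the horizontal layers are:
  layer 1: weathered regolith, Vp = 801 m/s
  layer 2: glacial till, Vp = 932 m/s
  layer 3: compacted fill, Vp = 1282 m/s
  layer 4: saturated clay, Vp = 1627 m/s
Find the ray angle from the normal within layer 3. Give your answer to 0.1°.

From the normal: θ₁ = 90° − 63.1° = 26.9°.
Snell's law across each interface conserves sin θ / V, so sin θ_3 = V_3·sin θ₁/V₁.
sin θ_3 = 1282 × sin 26.9° / 801 = 0.7241.
θ_3 = arcsin 0.7241 = 46.40°.

46.4°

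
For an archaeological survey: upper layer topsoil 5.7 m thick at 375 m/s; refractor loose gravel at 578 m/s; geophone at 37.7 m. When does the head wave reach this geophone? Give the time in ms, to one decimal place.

88.4 ms

t = x/V₂ + 2h·√(V₂²−V₁²)/(V₁V₂).
√(V₂²−V₁²) = √(578²−375²) = 439.8 m/s; delay term = 2·5.7·439.8/(375·578) = 0.02313 s.
t = 37.7/578 + 0.02313 = 0.08836 s.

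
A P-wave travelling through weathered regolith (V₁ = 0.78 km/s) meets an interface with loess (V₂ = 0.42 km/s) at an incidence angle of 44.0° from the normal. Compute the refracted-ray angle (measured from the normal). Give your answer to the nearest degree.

22°

sin θ₁/V₁ = sin θ₂/V₂ ⇒ sin θ₂ = 0.42·sin 44.0°/0.78 = 0.42·0.6947/0.78 = 0.3740.
θ₂ = arcsin 0.3740 = 21.97° from the normal.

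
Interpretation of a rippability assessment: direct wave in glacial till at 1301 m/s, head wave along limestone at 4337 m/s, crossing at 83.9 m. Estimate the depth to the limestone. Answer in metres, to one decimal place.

h = (x_cross/2)·√((V₂−V₁)/(V₂+V₁)).
(V₂−V₁)/(V₂+V₁) = (4337−1301)/(4337+1301) = 0.5385; √ = 0.7338.
h = (83.9/2)·0.7338 = 30.78 m.

30.8 m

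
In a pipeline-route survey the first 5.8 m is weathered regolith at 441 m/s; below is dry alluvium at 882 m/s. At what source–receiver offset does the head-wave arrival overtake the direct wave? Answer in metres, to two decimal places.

θ_c = arcsin(441/882) = 30.00°, so cos θ_c = 0.8660 and tᵢ = 2h cos θ_c/V₁ = 0.0228 s.
At crossover x/V₁ = x/V₂ + tᵢ ⇒ x = tᵢ/(1/V₁ − 1/V₂) = 0.02278/(2.2676e-03 − 1.1338e-03) = 20.09 m.

20.09 m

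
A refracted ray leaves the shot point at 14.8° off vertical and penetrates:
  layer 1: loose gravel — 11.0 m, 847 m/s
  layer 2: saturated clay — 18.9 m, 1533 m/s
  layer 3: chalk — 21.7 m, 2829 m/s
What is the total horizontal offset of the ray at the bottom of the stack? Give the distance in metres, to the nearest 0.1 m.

p = sin θ₁/V₁ = sin 14.8°/847 = 3.0159e-04 s/m is conserved through the stack.
Layer 1: θ = 14.80°; offset = 11.0·tan 14.80° = 2.906 m.
Layer 2: sin θ = p·1533 = 0.4623 → θ = 27.54°; offset = 18.9·tan 27.54° = 9.855 m.
Layer 3: sin θ = p·2829 = 0.8532 → θ = 58.56°; offset = 21.7·tan 58.56° = 35.496 m.
Σ offsets = 48.257 m.

48.3 m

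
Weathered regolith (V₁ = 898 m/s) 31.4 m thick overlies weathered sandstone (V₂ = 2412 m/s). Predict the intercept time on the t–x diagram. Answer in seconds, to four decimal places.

0.0649 s

tᵢ = 2h·√(V₂²−V₁²)/(V₁V₂).
√(V₂²−V₁²) = √(2412²−898²) = 2238.6 m/s.
tᵢ = 2·31.4·2238.6/(898·2412) = 0.06491 s.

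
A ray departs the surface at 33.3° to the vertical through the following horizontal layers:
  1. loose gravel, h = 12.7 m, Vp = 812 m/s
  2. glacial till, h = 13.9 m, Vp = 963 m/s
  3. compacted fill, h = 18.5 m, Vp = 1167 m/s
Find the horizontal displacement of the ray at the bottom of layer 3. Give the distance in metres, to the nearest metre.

44 m

p = sin θ₁/V₁ = sin 33.3°/812 = 6.7614e-04 s/m is conserved through the stack.
Layer 1: θ = 33.30°; offset = 12.7·tan 33.30° = 8.342 m.
Layer 2: sin θ = p·963 = 0.6511 → θ = 40.63°; offset = 13.9·tan 40.63° = 11.925 m.
Layer 3: sin θ = p·1167 = 0.7891 → θ = 52.10°; offset = 18.5·tan 52.10° = 23.762 m.
Summing the layer offsets gives 44.029 m.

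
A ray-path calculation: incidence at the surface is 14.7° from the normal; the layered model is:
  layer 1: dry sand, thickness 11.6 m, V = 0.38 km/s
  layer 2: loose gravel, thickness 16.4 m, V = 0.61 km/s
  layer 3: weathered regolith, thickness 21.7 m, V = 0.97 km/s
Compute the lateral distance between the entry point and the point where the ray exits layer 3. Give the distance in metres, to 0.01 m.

28.81 m

Apply Snell's law at each interface; in layer i the horizontal offset is hᵢ·tan θᵢ.
Layer 1: θ = 14.70°; offset = 11.6·tan 14.70° = 3.0432 m.
Layer 2: sin θ = 0.61·sin 14.7°/0.38 = 0.4073, θ = 24.04°; offset = 16.4·tan 24.04° = 7.3149 m.
Layer 3: sin θ = 0.97·sin 14.7°/0.38 = 0.6478, θ = 40.37°; offset = 21.7·tan 40.37° = 18.4500 m.
Total horizontal offset = 28.8081 m.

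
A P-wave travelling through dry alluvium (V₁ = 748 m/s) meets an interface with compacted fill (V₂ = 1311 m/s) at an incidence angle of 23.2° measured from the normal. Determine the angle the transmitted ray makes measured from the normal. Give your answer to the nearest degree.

sin θ₁/V₁ = sin θ₂/V₂ ⇒ sin θ₂ = 1311·sin 23.2°/748 = 1311·0.3939/748 = 0.6905.
θ₂ = sin⁻¹(0.6905) = 43.67° (from vertical).

44°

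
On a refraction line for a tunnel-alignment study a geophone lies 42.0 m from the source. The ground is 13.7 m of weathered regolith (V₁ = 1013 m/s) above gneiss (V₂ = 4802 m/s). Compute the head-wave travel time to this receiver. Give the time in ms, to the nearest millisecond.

35 ms

θ_c = arcsin(V₁/V₂) = arcsin(1013/4802) = 12.18°, cos θ_c = 0.9775.
Intercept time tᵢ = 2h cos θ_c / V₁ = 2·13.7·0.9775/1013 = 0.02644 s.
t = x/V₂ + tᵢ = 42.0/4802 + 0.02644 = 0.03519 s.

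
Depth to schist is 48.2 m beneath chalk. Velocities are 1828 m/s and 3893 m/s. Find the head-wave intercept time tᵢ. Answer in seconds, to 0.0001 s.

θ_c = arcsin(V₁/V₂) = arcsin(1828/3893) = 28.01°; cos θ_c = 0.8829.
tᵢ = 2h·cos θ_c / V₁ = 2·48.2·0.8829 / 1828 = 0.04656 s.

0.0466 s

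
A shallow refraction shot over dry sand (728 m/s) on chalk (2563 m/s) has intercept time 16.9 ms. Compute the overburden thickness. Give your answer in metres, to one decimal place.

6.4 m

h = tᵢ·V₁·V₂ / (2·√(V₂²−V₁²)).
√(V₂²−V₁²) = √(2563² − 728²) = 2457.4 m/s.
h = 0.0169 s × 728 × 2563 / (2 × 2457.4) = 6.42 m.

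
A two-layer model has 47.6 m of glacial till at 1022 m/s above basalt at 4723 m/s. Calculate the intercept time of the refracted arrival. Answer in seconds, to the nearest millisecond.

0.091 s

θ_c = arcsin(V₁/V₂) = arcsin(1022/4723) = 12.50°; cos θ_c = 0.9763.
tᵢ = 2h·cos θ_c / V₁ = 2·47.6·0.9763 / 1022 = 0.09094 s.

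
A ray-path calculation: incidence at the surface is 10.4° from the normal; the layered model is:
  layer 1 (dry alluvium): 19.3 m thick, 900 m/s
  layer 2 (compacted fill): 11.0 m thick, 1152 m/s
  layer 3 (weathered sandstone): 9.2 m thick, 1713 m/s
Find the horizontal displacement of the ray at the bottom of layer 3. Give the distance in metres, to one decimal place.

p = sin θ₁/V₁ = sin 10.4°/900 = 2.0058e-04 s/m is conserved through the stack.
Layer 1: θ = 10.40°; offset = 19.3·tan 10.40° = 3.542 m.
Layer 2: sin θ = p·1152 = 0.2311 → θ = 13.36°; offset = 11.0·tan 13.36° = 2.612 m.
Layer 3: sin θ = p·1713 = 0.3436 → θ = 20.10°; offset = 9.2·tan 20.10° = 3.366 m.
Total horizontal offset = 9.521 m.

9.5 m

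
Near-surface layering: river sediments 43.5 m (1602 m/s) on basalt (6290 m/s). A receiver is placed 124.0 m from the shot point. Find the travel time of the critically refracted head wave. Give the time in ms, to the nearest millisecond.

72 ms

t = x/V₂ + 2h·√(V₂²−V₁²)/(V₁V₂).
√(V₂²−V₁²) = √(6290²−1602²) = 6082.6 m/s; delay term = 2·43.5·6082.6/(1602·6290) = 0.05252 s.
t = 124.0/6290 + 0.05252 = 0.07223 s.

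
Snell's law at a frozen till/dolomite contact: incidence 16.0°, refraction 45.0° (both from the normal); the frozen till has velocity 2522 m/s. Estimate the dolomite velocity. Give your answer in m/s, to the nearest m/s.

sin 16.0° = 0.2756; sin 45.0° = 0.7071.
V₂ = V₁·(sin θ₂/sin θ₁) = 2522·(0.7071/0.2756) = 6469.82 m/s.

6470 m/s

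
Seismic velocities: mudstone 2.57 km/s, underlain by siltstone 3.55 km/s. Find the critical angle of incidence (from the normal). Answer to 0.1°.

46.4°

Critical incidence: sin θ_c = V₁/V₂ = 2.57/3.55 = 0.7239.
θ_c = arcsin 0.7239 = 46.38°.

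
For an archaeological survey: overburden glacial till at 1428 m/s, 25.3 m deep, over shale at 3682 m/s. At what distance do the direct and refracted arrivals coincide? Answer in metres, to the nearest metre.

76 m

θ_c = arcsin(1428/3682) = 22.82°, so cos θ_c = 0.9217 and tᵢ = 2h cos θ_c/V₁ = 0.0327 s.
At crossover x/V₁ = x/V₂ + tᵢ ⇒ x = tᵢ/(1/V₁ − 1/V₂) = 0.03266/(7.0028e-04 − 2.7159e-04) = 76.19 m.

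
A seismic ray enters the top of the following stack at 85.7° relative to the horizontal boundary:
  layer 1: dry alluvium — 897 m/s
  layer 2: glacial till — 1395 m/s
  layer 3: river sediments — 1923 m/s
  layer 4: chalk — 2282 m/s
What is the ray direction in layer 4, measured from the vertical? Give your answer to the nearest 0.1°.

11.0°

From the normal: θ₁ = 90° − 85.7° = 4.3°.
Snell's law across each interface conserves sin θ / V, so sin θ_4 = V_4·sin θ₁/V₁.
sin θ_4 = 2282 × sin 4.3° / 897 = 0.1907.
θ_4 = arcsin 0.1907 = 11.00°.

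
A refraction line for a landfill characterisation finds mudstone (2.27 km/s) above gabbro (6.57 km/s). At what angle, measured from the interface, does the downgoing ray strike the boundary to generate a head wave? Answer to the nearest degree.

70°

At critical incidence the refracted ray runs along the interface (θ₂ = 90°), so sin θ_c = V₁/V₂.
θ_c = arcsin(2.27/6.57) = arcsin 0.3455 = 20.21°.
Measured from the interface: 90° − 20.21° = 69.79°.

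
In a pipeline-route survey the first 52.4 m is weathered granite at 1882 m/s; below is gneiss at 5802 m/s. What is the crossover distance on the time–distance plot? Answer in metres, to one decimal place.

146.7 m

x_cross = 2h·√((V₂+V₁)/(V₂−V₁)).
(V₂+V₁)/(V₂−V₁) = (5802+1882)/(5802−1882) = 1.9602; √ = 1.4001.
x_cross = 2·52.4·1.4001 = 146.73 m.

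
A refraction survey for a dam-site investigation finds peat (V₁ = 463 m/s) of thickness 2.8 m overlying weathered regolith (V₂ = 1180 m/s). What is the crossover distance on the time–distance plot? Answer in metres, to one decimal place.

x_cross = 2h·√((V₂+V₁)/(V₂−V₁)).
(V₂+V₁)/(V₂−V₁) = (1180+463)/(1180−463) = 2.2915; √ = 1.5138.
x_cross = 2·2.8·1.5138 = 8.48 m.

8.5 m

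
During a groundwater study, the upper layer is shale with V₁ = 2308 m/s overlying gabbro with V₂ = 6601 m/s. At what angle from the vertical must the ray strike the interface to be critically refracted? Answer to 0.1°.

20.5°

At critical incidence the refracted ray runs along the interface (θ₂ = 90°), so sin θ_c = V₁/V₂.
θ_c = arcsin(2308/6601) = arcsin 0.3496 = 20.47°.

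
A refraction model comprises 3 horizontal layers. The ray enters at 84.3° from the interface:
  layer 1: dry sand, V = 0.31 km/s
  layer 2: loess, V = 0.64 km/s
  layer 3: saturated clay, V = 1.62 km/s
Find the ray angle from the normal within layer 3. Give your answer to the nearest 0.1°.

31.3°

From the normal: θ₁ = 90° − 84.3° = 5.7°.
Snell's law across each interface conserves sin θ / V, so sin θ_3 = V_3·sin θ₁/V₁.
sin θ_3 = 1.62 × sin 5.7° / 0.31 = 0.5190.
θ_3 = arcsin 0.5190 = 31.27°.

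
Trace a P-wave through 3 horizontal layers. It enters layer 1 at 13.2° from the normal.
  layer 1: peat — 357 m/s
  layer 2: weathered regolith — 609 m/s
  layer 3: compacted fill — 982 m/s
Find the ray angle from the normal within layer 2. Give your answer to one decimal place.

22.9°

Ray parameter p = sin 13.2° / 357 = 6.3964e-04 s/m.
sin θ_2 = p·V_2 = 6.3964e-04 × 609 = 0.3895.
θ_2 = 22.93° from the vertical.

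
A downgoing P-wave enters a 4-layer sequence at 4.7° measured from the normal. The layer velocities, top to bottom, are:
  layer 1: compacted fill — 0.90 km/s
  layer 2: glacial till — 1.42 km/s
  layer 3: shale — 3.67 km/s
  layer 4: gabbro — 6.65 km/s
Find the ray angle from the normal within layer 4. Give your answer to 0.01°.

Snell's law across each interface conserves sin θ / V, so sin θ_4 = V_4·sin θ₁/V₁.
sin θ_4 = 6.65 × sin 4.7° / 0.90 = 0.6054.
θ_4 = arcsin 0.6054 = 37.26°.

37.26°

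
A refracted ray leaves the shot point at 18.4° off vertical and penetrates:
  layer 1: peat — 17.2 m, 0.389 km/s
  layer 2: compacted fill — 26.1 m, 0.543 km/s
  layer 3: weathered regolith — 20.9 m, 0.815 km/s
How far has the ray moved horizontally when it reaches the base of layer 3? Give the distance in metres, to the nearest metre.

37 m

p = sin θ₁/V₁ = sin 18.4°/0.389 = 8.1144e-01 s/km is conserved through the stack.
Layer 1: θ = 18.40°; offset = 17.2·tan 18.40° = 5.722 m.
Layer 2: sin θ = p·0.543 = 0.4406 → θ = 26.14°; offset = 26.1·tan 26.14° = 12.810 m.
Layer 3: sin θ = p·0.815 = 0.6613 → θ = 41.40°; offset = 20.9·tan 41.40° = 18.426 m.
Summing the layer offsets gives 36.958 m.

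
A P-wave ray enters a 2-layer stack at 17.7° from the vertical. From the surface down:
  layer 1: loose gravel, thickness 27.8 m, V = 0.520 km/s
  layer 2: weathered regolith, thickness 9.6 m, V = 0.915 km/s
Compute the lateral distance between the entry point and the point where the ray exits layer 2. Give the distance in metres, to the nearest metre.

15 m

Ray parameter p = sin 17.7° / 0.520 km/s = 5.8468e-01 s/km.
Layer 1: θ = 17.70°; offset = 27.8·tan 17.70° = 8.872 m.
Layer 2: sin θ = p·0.915 = 0.5350 → θ = 32.34°; offset = 9.6·tan 32.34° = 6.079 m.
Summing the layer offsets gives 14.951 m.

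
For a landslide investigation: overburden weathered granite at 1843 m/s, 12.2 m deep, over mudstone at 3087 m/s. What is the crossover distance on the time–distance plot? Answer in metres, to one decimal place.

x_cross = 2h·√((V₂+V₁)/(V₂−V₁)).
(V₂+V₁)/(V₂−V₁) = (3087+1843)/(3087−1843) = 3.9630; √ = 1.9907.
x_cross = 2·12.2·1.9907 = 48.57 m.

48.6 m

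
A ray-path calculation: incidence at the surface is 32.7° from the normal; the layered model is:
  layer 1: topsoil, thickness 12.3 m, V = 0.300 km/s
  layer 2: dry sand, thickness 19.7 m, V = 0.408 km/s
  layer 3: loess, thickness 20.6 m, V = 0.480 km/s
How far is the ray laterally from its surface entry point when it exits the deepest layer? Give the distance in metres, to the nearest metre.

p = sin θ₁/V₁ = sin 32.7°/0.300 = 1.8008e+00 s/km is conserved through the stack.
Layer 1: θ = 32.70°; offset = 12.3·tan 32.70° = 7.896 m.
Layer 2: sin θ = p·0.408 = 0.7347 → θ = 47.28°; offset = 19.7·tan 47.28° = 21.337 m.
Layer 3: sin θ = p·0.480 = 0.8644 → θ = 59.81°; offset = 20.6·tan 59.81° = 35.412 m.
Total horizontal offset = 64.645 m.

65 m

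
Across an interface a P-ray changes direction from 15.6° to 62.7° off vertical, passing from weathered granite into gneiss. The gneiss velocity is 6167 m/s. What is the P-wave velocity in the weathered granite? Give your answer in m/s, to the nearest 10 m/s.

1870 m/s

sin 15.6° = 0.2689; sin 62.7° = 0.8886.
V₁ = V₂·(sin θ₁/sin θ₂) = 6167·(0.2689/0.8886) = 1866.30 m/s.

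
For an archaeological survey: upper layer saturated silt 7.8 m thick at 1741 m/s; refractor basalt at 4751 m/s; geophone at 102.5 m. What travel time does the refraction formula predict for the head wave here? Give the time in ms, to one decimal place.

29.9 ms

t = x/V₂ + 2h·√(V₂²−V₁²)/(V₁V₂).
√(V₂²−V₁²) = √(4751²−1741²) = 4420.5 m/s; delay term = 2·7.8·4420.5/(1741·4751) = 0.00834 s.
t = 102.5/4751 + 0.00834 = 0.02991 s.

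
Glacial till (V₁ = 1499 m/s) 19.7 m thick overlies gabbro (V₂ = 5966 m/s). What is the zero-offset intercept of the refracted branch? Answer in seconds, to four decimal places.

0.0254 s

tᵢ = 2h·√(V₂²−V₁²)/(V₁V₂).
√(V₂²−V₁²) = √(5966²−1499²) = 5774.6 m/s.
tᵢ = 2·19.7·5774.6/(1499·5966) = 0.02544 s.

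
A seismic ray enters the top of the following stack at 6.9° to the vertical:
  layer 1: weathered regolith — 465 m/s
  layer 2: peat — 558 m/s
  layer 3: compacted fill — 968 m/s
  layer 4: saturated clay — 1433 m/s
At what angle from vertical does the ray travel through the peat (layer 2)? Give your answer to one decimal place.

8.3°

Ray parameter p = sin 6.9° / 465 = 2.5836e-04 s/m.
sin θ_2 = p·V_2 = 2.5836e-04 × 558 = 0.1442.
θ_2 = 8.29° from the vertical.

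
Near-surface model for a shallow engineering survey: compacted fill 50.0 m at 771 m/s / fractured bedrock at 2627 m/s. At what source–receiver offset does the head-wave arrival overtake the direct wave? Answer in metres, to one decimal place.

x_cross = 2h·√((V₂+V₁)/(V₂−V₁)).
(V₂+V₁)/(V₂−V₁) = (2627+771)/(2627−771) = 1.8308; √ = 1.3531.
x_cross = 2·50.0·1.3531 = 135.31 m.

135.3 m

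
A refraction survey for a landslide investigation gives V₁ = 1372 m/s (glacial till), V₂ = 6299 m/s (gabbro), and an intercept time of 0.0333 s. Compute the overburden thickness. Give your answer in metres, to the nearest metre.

h = tᵢ·V₁·V₂ / (2·√(V₂²−V₁²)).
√(V₂²−V₁²) = √(6299² − 1372²) = 6147.8 m/s.
h = 0.0333 s × 1372 × 6299 / (2 × 6147.8) = 23.41 m.

23 m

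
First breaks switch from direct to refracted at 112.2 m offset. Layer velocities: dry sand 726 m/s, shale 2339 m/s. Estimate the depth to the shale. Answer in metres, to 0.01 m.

h = (x_cross/2)·√((V₂−V₁)/(V₂+V₁)).
(V₂−V₁)/(V₂+V₁) = (2339−726)/(2339+726) = 0.5263; √ = 0.7254.
h = (112.2/2)·0.7254 = 40.70 m.

40.70 m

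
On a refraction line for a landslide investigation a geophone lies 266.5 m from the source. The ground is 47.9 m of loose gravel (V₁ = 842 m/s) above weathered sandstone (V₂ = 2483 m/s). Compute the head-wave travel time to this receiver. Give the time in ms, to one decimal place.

214.4 ms

t = x/V₂ + 2h·√(V₂²−V₁²)/(V₁V₂).
√(V₂²−V₁²) = √(2483²−842²) = 2335.9 m/s; delay term = 2·47.9·2335.9/(842·2483) = 0.10704 s.
t = 266.5/2483 + 0.10704 = 0.21437 s.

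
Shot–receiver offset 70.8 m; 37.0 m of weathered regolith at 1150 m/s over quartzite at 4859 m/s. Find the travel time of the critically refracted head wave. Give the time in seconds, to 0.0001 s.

t = x/V₂ + 2h·√(V₂²−V₁²)/(V₁V₂).
√(V₂²−V₁²) = √(4859²−1150²) = 4721.0 m/s; delay term = 2·37.0·4721.0/(1150·4859) = 0.06252 s.
t = 70.8/4859 + 0.06252 = 0.07709 s.

0.0771 s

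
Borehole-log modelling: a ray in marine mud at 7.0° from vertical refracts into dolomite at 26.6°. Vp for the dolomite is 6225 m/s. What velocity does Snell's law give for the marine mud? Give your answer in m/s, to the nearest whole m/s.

sin 7.0° = 0.1219; sin 26.6° = 0.4478.
V₁ = V₂·(sin θ₁/sin θ₂) = 6225·(0.1219/0.4478) = 1694.30 m/s.

1694 m/s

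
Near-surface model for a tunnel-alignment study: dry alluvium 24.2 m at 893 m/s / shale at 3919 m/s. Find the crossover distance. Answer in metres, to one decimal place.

x_cross = 2h·√((V₂+V₁)/(V₂−V₁)).
(V₂+V₁)/(V₂−V₁) = (3919+893)/(3919−893) = 1.5902; √ = 1.2610.
x_cross = 2·24.2·1.2610 = 61.03 m.

61.0 m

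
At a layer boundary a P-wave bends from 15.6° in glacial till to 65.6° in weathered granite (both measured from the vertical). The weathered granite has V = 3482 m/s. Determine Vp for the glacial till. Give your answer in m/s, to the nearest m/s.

1028 m/s

sin 15.6° = 0.2689; sin 65.6° = 0.9107.
V₁ = V₂·(sin θ₁/sin θ₂) = 3482·(0.2689/0.9107) = 1028.22 m/s.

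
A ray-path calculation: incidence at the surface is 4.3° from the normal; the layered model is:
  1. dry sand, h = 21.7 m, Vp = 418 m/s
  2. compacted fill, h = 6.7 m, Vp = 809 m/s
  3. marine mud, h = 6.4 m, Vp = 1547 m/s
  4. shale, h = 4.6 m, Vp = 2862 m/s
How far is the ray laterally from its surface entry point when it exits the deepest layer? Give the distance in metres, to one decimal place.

7.2 m

p = sin θ₁/V₁ = sin 4.3°/418 = 1.7937e-04 s/m is conserved through the stack.
Layer 1: θ = 4.30°; offset = 21.7·tan 4.30° = 1.632 m.
Layer 2: sin θ = p·809 = 0.1451 → θ = 8.34°; offset = 6.7·tan 8.34° = 0.983 m.
Layer 3: sin θ = p·1547 = 0.2775 → θ = 16.11°; offset = 6.4·tan 16.11° = 1.849 m.
Layer 4: sin θ = p·2862 = 0.5134 → θ = 30.89°; offset = 4.6·tan 30.89° = 2.752 m.
Total horizontal offset = 7.215 m.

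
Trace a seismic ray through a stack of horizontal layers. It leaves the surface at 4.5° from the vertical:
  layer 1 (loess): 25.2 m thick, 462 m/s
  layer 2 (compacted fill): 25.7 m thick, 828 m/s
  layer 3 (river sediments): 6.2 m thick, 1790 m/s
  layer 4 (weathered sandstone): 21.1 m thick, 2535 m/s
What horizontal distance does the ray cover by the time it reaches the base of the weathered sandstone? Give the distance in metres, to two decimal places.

17.68 m

Ray parameter p = sin 4.5° / 462 m/s = 1.6982e-04 s/m.
Layer 1: θ = 4.50°; offset = 25.2·tan 4.50° = 1.9833 m.
Layer 2: sin θ = p·828 = 0.1406 → θ = 8.08°; offset = 25.7·tan 8.08° = 3.6501 m.
Layer 3: sin θ = p·1790 = 0.3040 → θ = 17.70°; offset = 6.2·tan 17.70° = 1.9783 m.
Layer 4: sin θ = p·2535 = 0.4305 → θ = 25.50°; offset = 21.1·tan 25.50° = 10.0640 m.
Summing the layer offsets gives 17.6757 m.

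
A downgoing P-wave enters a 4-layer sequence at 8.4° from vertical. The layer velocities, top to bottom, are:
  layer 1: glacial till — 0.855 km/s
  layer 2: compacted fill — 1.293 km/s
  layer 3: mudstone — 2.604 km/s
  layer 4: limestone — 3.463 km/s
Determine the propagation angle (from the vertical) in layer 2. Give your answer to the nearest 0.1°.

Ray parameter p = sin 8.4° / 0.855 = 1.7086e-01 s/km.
sin θ_2 = p·V_2 = 1.7086e-01 × 1.293 = 0.2209.
θ_2 = 12.76° from the vertical.

12.8°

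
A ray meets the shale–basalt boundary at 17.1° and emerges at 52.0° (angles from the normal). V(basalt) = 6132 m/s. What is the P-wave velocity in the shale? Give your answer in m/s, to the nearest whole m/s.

2288 m/s

Snell's law: sin 17.1°/V₁ = sin 52.0°/V₂.
V₁ = V₂·sin 17.1°/sin 52.0° = 6132 × 0.3731 = 2288.11 m/s.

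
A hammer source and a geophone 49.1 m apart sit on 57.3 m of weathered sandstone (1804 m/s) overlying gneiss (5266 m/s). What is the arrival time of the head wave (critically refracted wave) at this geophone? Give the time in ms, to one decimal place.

θ_c = arcsin(V₁/V₂) = arcsin(1804/5266) = 20.03°, cos θ_c = 0.9395.
Intercept time tᵢ = 2h cos θ_c / V₁ = 2·57.3·0.9395/1804 = 0.05968 s.
t = x/V₂ + tᵢ = 49.1/5266 + 0.05968 = 0.06901 s.

69.0 ms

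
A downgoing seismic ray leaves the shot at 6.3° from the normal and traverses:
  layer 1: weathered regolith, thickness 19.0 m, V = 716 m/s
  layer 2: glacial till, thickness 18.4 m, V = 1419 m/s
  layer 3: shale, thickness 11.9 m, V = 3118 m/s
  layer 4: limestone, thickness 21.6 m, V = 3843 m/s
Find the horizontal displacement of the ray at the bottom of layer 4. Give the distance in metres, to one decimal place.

Apply Snell's law at each interface; in layer i the horizontal offset is hᵢ·tan θᵢ.
Layer 1: θ = 6.30°; offset = 19.0·tan 6.30° = 2.098 m.
Layer 2: sin θ = 1419·sin 6.3°/716 = 0.2175, θ = 12.56°; offset = 18.4·tan 12.56° = 4.100 m.
Layer 3: sin θ = 3118·sin 6.3°/716 = 0.4779, θ = 28.55°; offset = 11.9·tan 28.55° = 6.474 m.
Layer 4: sin θ = 3843·sin 6.3°/716 = 0.5890, θ = 36.08°; offset = 21.6·tan 36.08° = 15.742 m.
Summing the layer offsets gives 28.413 m.

28.4 m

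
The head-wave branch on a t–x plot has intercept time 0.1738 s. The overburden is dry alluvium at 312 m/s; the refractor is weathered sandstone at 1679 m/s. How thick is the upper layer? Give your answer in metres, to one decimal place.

27.6 m

θ_c = arcsin(312/1679) = 10.71°; cos θ_c = 0.9826.
tᵢ = 2h cos θ_c/V₁ ⇒ h = tᵢ·V₁/(2 cos θ_c) = 0.1738·312/(2·0.9826) = 27.59 m.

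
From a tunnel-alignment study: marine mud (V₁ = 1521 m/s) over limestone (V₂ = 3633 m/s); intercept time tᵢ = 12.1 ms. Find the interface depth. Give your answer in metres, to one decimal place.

10.1 m

θ_c = arcsin(1521/3633) = 24.75°; cos θ_c = 0.9081.
tᵢ = 2h cos θ_c/V₁ ⇒ h = tᵢ·V₁/(2 cos θ_c) = 0.0121·1521/(2·0.9081) = 10.13 m.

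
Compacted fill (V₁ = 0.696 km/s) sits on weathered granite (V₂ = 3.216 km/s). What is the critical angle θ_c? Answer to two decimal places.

12.50°

Critical incidence: sin θ_c = V₁/V₂ = 0.696/3.216 = 0.2164.
θ_c = arcsin 0.2164 = 12.50°.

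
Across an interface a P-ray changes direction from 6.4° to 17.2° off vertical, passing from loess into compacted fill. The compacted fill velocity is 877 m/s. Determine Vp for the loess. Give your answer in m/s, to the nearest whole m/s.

sin 6.4° = 0.1115; sin 17.2° = 0.2957.
V₁ = V₂·(sin θ₁/sin θ₂) = 877·(0.1115/0.2957) = 330.59 m/s.

331 m/s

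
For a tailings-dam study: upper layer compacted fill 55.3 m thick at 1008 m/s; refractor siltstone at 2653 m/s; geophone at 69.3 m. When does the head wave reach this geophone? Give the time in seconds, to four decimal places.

0.1276 s

θ_c = arcsin(V₁/V₂) = arcsin(1008/2653) = 22.33°, cos θ_c = 0.9250.
Intercept time tᵢ = 2h cos θ_c / V₁ = 2·55.3·0.9250/1008 = 0.10149 s.
t = x/V₂ + tᵢ = 69.3/2653 + 0.10149 = 0.12762 s.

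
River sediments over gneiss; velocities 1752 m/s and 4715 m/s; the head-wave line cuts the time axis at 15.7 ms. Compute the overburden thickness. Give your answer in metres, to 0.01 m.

14.81 m

h = tᵢ·V₁·V₂ / (2·√(V₂²−V₁²)).
√(V₂²−V₁²) = √(4715² − 1752²) = 4377.4 m/s.
h = 0.0157 s × 1752 × 4715 / (2 × 4377.4) = 14.81 m.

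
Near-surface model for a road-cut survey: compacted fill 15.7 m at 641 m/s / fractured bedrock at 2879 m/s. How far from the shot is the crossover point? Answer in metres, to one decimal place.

x_cross = 2h·√((V₂+V₁)/(V₂−V₁)).
(V₂+V₁)/(V₂−V₁) = (2879+641)/(2879−641) = 1.5728; √ = 1.2541.
x_cross = 2·15.7·1.2541 = 39.38 m.

39.4 m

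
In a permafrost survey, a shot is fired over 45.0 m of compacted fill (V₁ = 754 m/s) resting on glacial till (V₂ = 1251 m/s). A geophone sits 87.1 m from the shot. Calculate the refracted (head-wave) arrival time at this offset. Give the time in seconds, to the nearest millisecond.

t = x/V₂ + 2h·√(V₂²−V₁²)/(V₁V₂).
√(V₂²−V₁²) = √(1251²−754²) = 998.2 m/s; delay term = 2·45.0·998.2/(754·1251) = 0.09525 s.
t = 87.1/1251 + 0.09525 = 0.16487 s.

0.165 s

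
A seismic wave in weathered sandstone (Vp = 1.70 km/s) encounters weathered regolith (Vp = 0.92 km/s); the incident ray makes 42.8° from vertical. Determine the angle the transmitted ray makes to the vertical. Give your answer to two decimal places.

Snell's law: sin θ₂ = (V₂/V₁)·sin θ₁ = (0.92/1.70)·sin 42.8° = 0.3677.
θ₂ = arcsin 0.3677 = 21.57° from the normal.

21.57°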